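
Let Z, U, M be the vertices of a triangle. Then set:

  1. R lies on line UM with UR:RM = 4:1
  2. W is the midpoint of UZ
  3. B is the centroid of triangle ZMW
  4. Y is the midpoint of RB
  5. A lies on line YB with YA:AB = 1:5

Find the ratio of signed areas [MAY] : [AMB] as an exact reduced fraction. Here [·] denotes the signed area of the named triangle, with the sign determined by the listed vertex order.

Choose coordinates Z = (0, 0), U = (1, 0), M = (0, 1).
1. R lies on line UM with UR:RM = 4:1 ⇒ R = (1/5, 4/5)
2. W is the midpoint of UZ ⇒ W = (1/2, 0)
3. B is the centroid of triangle ZMW ⇒ B = (1/6, 1/3)
4. Y is the midpoint of RB ⇒ Y = (11/60, 17/30)
5. A lies on line YB with YA:AB = 1:5 ⇒ A = (13/72, 19/36)
2·[MAY] = 1/120, 2·[AMB] = 1/24
[MAY]:[AMB] = 1/120:1/24 = 1/5

[MAY]:[AMB] = 1/5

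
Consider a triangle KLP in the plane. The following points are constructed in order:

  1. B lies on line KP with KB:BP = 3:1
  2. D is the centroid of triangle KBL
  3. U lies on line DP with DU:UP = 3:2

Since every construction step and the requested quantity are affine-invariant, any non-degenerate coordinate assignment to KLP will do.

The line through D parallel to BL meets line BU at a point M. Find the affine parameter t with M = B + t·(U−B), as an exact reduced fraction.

Work in coordinates with K = (0, 0), L = (1, 0), P = (0, 1).
1. B lies on line KP with KB:BP = 3:1 ⇒ B = (0, 3/4)
2. D is the centroid of triangle KBL ⇒ D = (1/3, 1/4)
3. U lies on line DP with DU:UP = 3:2 ⇒ U = (2/15, 7/10)
through D parallel to BL: direction (1, -3/4); meets BU at M = (-2/3, 1)
M = B + t·(U−B) with t = -5

t = -5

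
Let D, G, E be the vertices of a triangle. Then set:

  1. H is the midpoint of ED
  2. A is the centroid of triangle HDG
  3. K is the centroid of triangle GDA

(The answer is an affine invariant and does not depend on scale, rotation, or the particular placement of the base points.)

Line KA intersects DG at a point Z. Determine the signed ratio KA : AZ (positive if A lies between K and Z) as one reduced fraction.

Work in coordinates with D = (0, 0), G = (1, 0), E = (0, 1).
1. H is the midpoint of ED ⇒ H = (0, 1/2)
2. A is the centroid of triangle HDG ⇒ A = (1/3, 1/6)
3. K is the centroid of triangle GDA ⇒ K = (4/9, 1/18)
line KA meets DG at Z = (1/2, 0)
A = K + t·(Z−K) with t = -2, so KA:AZ = -2:3

KA:AZ = -2/3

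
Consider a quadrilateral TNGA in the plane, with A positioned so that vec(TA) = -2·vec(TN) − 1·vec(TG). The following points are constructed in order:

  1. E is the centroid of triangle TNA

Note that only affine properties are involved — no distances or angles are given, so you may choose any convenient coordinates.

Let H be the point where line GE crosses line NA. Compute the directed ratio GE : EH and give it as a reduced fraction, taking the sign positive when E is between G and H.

Work in coordinates with T = (0, 0), N = (1, 0), G = (0, 1), A = (-2, -1).
1. E is the centroid of triangle TNA ⇒ E = (-1/3, -1/3)
line GE meets NA at H = (-4/11, -5/11)
E = G + t·(H−G) with t = 11/12, so GE:EH = 11/12:1/12

GE:EH = 11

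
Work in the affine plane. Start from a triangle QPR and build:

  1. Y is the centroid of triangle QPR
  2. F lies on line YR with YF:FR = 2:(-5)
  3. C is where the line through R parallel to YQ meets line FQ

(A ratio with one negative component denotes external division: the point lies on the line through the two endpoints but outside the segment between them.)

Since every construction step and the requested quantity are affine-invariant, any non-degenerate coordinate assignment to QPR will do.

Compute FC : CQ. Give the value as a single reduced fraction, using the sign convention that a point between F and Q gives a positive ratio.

Work in coordinates with Q = (0, 0), P = (1, 0), R = (0, 1).
1. Y is the centroid of triangle QPR ⇒ Y = (1/3, 1/3)
2. F lies on line YR with YF:FR = 2:(-5) ⇒ F = (5/9, -1/9)
3. C is where the line through R parallel to YQ meets line FQ ⇒ C = (-5/6, 1/6)
C = F + t·(Q−F) with t = 5/2, so FC:CQ = t:(1−t) = 5/2:-3/2

FC:CQ = -5/3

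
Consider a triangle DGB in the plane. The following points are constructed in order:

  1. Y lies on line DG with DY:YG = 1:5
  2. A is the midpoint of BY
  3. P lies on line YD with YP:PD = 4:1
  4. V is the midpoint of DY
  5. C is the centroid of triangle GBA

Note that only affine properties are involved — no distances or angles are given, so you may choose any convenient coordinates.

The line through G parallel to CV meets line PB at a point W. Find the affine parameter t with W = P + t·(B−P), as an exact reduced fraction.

Work in coordinates with D = (0, 0), G = (1, 0), B = (0, 1).
1. Y lies on line DG with DY:YG = 1:5 ⇒ Y = (1/6, 0)
2. A is the midpoint of BY ⇒ A = (1/12, 1/2)
3. P lies on line YD with YP:PD = 4:1 ⇒ P = (1/30, 0)
4. V is the midpoint of DY ⇒ V = (1/12, 0)
5. C is the centroid of triangle GBA ⇒ C = (13/36, 1/2)
through G parallel to CV: direction (-5/18, -1/2); meets PB at W = (14/159, -87/53)
W = P + t·(B−P) with t = -87/53

t = -87/53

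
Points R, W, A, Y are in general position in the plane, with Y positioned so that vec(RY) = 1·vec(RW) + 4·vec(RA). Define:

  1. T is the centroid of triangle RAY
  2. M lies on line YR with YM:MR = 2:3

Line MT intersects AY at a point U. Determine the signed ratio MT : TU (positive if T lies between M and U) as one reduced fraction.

MT:TU = 1/5

Work in coordinates with R = (0, 0), W = (1, 0), A = (0, 1), Y = (1, 4).
1. T is the centroid of triangle RAY ⇒ T = (1/3, 5/3)
2. M lies on line YR with YM:MR = 2:3 ⇒ M = (3/5, 12/5)
line MT meets AY at U = (-1, -2)
T = M + t·(U−M) with t = 1/6, so MT:TU = 1/6:5/6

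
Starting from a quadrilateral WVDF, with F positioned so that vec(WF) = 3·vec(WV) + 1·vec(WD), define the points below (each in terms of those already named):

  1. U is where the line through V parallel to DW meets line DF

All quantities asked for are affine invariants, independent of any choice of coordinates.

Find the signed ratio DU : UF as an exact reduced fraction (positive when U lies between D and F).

Set W = (0, 0), V = (1, 0), D = (0, 1), F = (3, 1); any affine frame gives the same invariant.
1. U is where the line through V parallel to DW meets line DF ⇒ U = (1, 1)
U = D + t·(F−D) with t = 1/3, so DU:UF = t:(1−t) = 1/3:2/3

DU:UF = 1/2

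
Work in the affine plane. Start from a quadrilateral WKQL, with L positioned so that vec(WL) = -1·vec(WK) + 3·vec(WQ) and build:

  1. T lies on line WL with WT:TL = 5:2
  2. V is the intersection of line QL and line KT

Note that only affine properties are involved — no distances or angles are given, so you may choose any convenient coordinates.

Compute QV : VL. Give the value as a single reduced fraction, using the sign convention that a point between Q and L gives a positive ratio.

QV:VL = 1/2

Set W = (0, 0), K = (1, 0), Q = (0, 1), L = (-1, 3); any affine frame gives the same invariant.
1. T lies on line WL with WT:TL = 5:2 ⇒ T = (-5/7, 15/7)
2. V is the intersection of line QL and line KT ⇒ V = (-1/3, 5/3)
V = Q + t·(L−Q) with t = 1/3, so QV:VL = t:(1−t) = 1/3:2/3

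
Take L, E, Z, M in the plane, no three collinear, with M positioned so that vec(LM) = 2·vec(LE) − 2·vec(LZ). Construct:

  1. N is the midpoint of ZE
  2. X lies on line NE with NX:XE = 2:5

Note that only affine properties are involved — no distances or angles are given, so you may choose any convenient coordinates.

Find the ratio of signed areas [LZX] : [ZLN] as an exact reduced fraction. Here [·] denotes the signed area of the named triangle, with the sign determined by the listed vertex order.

[LZX]:[ZLN] = -9/7

Set L = (0, 0), E = (1, 0), Z = (0, 1), M = (2, -2); any affine frame gives the same invariant.
1. N is the midpoint of ZE ⇒ N = (1/2, 1/2)
2. X lies on line NE with NX:XE = 2:5 ⇒ X = (9/14, 5/14)
2·[LZX] = -9/14, 2·[ZLN] = 1/2
[LZX]:[ZLN] = -9/14:1/2 = -9/7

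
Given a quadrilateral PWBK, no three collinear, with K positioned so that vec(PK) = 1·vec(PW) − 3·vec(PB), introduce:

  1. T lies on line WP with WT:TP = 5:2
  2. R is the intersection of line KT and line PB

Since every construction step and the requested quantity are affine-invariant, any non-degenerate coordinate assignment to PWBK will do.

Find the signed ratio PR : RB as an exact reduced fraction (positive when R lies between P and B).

PR:RB = -6

Set P = (0, 0), W = (1, 0), B = (0, 1), K = (1, -3); any affine frame gives the same invariant.
1. T lies on line WP with WT:TP = 5:2 ⇒ T = (2/7, 0)
2. R is the intersection of line KT and line PB ⇒ R = (0, 6/5)
R = P + t·(B−P) with t = 6/5, so PR:RB = t:(1−t) = 6/5:-1/5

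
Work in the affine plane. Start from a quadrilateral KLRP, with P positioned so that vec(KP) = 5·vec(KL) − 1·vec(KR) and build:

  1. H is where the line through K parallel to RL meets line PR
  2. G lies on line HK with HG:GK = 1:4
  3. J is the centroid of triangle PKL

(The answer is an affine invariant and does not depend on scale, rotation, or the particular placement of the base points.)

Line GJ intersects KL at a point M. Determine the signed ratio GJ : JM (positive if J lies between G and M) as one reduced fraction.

GJ:JM = -5

Choose coordinates K = (0, 0), L = (1, 0), R = (0, 1), P = (5, -1).
1. H is where the line through K parallel to RL meets line PR ⇒ H = (-5/3, 5/3)
2. G lies on line HK with HG:GK = 1:4 ⇒ G = (-4/3, 4/3)
3. J is the centroid of triangle PKL ⇒ J = (2, -1/3)
line GJ meets KL at M = (4/3, 0)
J = G + t·(M−G) with t = 5/4, so GJ:JM = 5/4:-1/4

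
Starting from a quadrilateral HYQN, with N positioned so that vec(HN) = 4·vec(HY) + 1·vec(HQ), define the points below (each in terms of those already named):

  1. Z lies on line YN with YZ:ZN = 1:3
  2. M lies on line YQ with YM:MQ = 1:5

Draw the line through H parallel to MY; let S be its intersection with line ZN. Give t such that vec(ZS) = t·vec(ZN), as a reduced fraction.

t = -2/3

Set H = (0, 0), Y = (1, 0), Q = (0, 1), N = (4, 1); any affine frame gives the same invariant.
1. Z lies on line YN with YZ:ZN = 1:3 ⇒ Z = (7/4, 1/4)
2. M lies on line YQ with YM:MQ = 1:5 ⇒ M = (5/6, 1/6)
through H parallel to MY: direction (1/6, -1/6); meets ZN at S = (1/4, -1/4)
S = Z + t·(N−Z) with t = -2/3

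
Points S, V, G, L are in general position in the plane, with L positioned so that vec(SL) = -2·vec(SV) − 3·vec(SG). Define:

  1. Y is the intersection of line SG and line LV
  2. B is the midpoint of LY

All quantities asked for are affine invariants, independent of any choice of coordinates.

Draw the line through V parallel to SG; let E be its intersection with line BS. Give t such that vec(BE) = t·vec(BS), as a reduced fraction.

t = 2

Assign S = (0, 0), V = (1, 0), G = (0, 1), L = (-2, -3) — the answer is frame-independent, so this choice is without loss of generality.
1. Y is the intersection of line SG and line LV ⇒ Y = (0, -1)
2. B is the midpoint of LY ⇒ B = (-1, -2)
through V parallel to SG: direction (0, 1); meets BS at E = (1, 2)
E = B + t·(S−B) with t = 2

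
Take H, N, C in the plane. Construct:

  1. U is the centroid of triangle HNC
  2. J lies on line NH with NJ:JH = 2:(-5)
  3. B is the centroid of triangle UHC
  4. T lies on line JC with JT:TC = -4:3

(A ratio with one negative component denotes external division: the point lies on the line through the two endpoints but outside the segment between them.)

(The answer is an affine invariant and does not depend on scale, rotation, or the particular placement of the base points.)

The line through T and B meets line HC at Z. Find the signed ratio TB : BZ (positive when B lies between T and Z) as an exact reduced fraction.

TB:BZ = -46

Choose coordinates H = (0, 0), N = (1, 0), C = (0, 1).
1. U is the centroid of triangle HNC ⇒ U = (1/3, 1/3)
2. J lies on line NH with NJ:JH = 2:(-5) ⇒ J = (5/3, 0)
3. B is the centroid of triangle UHC ⇒ B = (1/9, 4/9)
4. T lies on line JC with JT:TC = -4:3 ⇒ T = (-5, 4)
line TB meets HC at Z = (0, 12/23)
B = T + t·(Z−T) with t = 46/45, so TB:BZ = 46/45:-1/45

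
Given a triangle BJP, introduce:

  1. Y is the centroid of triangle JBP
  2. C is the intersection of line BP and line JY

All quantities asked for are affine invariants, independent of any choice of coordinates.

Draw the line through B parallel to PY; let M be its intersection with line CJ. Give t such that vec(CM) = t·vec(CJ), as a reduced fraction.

t = -1/3

Work in coordinates with B = (0, 0), J = (1, 0), P = (0, 1).
1. Y is the centroid of triangle JBP ⇒ Y = (1/3, 1/3)
2. C is the intersection of line BP and line JY ⇒ C = (0, 1/2)
through B parallel to PY: direction (1/3, -2/3); meets CJ at M = (-1/3, 2/3)
M = C + t·(J−C) with t = -1/3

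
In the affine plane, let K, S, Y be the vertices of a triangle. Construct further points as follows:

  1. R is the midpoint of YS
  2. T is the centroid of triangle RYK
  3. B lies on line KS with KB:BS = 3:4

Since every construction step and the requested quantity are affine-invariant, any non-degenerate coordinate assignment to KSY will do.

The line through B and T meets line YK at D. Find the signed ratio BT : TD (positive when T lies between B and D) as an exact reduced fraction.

BT:TD = 11/7

Work in coordinates with K = (0, 0), S = (1, 0), Y = (0, 1).
1. R is the midpoint of YS ⇒ R = (1/2, 1/2)
2. T is the centroid of triangle RYK ⇒ T = (1/6, 1/2)
3. B lies on line KS with KB:BS = 3:4 ⇒ B = (3/7, 0)
line BT meets YK at D = (0, 9/11)
T = B + t·(D−B) with t = 11/18, so BT:TD = 11/18:7/18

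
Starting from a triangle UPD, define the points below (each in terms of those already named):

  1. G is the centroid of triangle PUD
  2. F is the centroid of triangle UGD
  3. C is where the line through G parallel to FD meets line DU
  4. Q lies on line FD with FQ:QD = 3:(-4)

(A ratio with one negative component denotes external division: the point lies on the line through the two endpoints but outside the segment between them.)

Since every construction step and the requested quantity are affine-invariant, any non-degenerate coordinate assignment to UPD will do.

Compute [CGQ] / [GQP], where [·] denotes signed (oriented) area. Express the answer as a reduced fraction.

[CGQ]:[GQP] = -1/3

Choose coordinates U = (0, 0), P = (1, 0), D = (0, 1).
1. G is the centroid of triangle PUD ⇒ G = (1/3, 1/3)
2. F is the centroid of triangle UGD ⇒ F = (1/9, 4/9)
3. C is where the line through G parallel to FD meets line DU ⇒ C = (0, 2)
4. Q lies on line FD with FQ:QD = 3:(-4) ⇒ Q = (4/9, -11/9)
2·[CGQ] = -1/3, 2·[GQP] = 1
[CGQ]:[GQP] = -1/3:1 = -1/3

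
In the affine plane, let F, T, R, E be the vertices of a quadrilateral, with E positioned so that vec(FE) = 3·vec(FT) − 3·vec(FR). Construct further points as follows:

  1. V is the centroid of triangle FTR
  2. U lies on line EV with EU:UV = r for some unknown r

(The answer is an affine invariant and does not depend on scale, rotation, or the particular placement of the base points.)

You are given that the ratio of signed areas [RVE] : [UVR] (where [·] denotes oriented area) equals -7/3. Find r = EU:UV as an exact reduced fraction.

Choose coordinates F = (0, 0), T = (1, 0), R = (0, 1), E = (3, -3).
1. V is the centroid of triangle FTR ⇒ V = (1/3, 1/3)
2. With EU:UV = r, write λ = r/(r+1) so U = E + λ·(V−E); U is affine-linear in λ
Every point depending on U is an affine combination of U and λ-independent points, so each such coordinate is linear in λ; the λ² term in each signed area is a multiple of (V−E)×(V−E) = 0, so 2·[RVE] and 2·[UVR] are each linear in λ. Evaluating at λ=0 and λ=1:
  2·[RVE] = 2/3,   2·[UVR] = 2/3·λ − 2/3
So [RVE]:[UVR] = (2/3) / (2/3·λ − 2/3). Setting this equal to -7/3:
  2/3 = -7/3·(2/3·λ − 2/3)  ⇒  λ = 4/7
Then r = λ/(1−λ) = (4/7)/(3/7) = 4/3. Check: with r = 4/3, U = (31/21, -23/21) and [RVE]:[UVR] = -7/3 as required.

r = 4/3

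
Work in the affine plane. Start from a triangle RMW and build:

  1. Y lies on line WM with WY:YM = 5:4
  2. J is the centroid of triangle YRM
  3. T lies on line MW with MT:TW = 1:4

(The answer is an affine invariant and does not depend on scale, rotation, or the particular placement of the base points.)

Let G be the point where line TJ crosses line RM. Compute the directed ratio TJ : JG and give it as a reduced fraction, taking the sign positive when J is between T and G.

Set R = (0, 0), M = (1, 0), W = (0, 1); any affine frame gives the same invariant.
1. Y lies on line WM with WY:YM = 5:4 ⇒ Y = (5/9, 4/9)
2. J is the centroid of triangle YRM ⇒ J = (14/27, 4/27)
3. T lies on line MW with MT:TW = 1:4 ⇒ T = (4/5, 1/5)
line TJ meets RM at G = (-2/7, 0)
J = T + t·(G−T) with t = 7/27, so TJ:JG = 7/27:20/27

TJ:JG = 7/20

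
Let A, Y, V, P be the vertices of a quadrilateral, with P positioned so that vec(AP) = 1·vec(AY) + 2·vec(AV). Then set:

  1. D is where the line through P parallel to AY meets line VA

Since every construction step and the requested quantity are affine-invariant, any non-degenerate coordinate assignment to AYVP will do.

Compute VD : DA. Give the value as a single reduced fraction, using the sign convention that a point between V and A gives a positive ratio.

VD:DA = -1/2

Set A = (0, 0), Y = (1, 0), V = (0, 1), P = (1, 2); any affine frame gives the same invariant.
1. D is where the line through P parallel to AY meets line VA ⇒ D = (0, 2)
D = V + t·(A−V) with t = -1, so VD:DA = t:(1−t) = -1:2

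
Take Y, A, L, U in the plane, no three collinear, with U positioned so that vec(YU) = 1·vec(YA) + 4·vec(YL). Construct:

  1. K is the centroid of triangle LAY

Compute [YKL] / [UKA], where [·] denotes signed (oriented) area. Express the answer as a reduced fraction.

[YKL]:[UKA] = 1/8

Assign Y = (0, 0), A = (1, 0), L = (0, 1), U = (1, 4) — the answer is frame-independent, so this choice is without loss of generality.
1. K is the centroid of triangle LAY ⇒ K = (1/3, 1/3)
2·[YKL] = 1/3, 2·[UKA] = 8/3
[YKL]:[UKA] = 1/3:8/3 = 1/8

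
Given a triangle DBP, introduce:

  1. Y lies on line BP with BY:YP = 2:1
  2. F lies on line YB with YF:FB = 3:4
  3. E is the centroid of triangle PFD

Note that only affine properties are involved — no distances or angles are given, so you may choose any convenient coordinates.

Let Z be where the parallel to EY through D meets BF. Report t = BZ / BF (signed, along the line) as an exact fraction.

t = 13/8

Assign D = (0, 0), B = (1, 0), P = (0, 1) — the answer is frame-independent, so this choice is without loss of generality.
1. Y lies on line BP with BY:YP = 2:1 ⇒ Y = (1/3, 2/3)
2. F lies on line YB with YF:FB = 3:4 ⇒ F = (13/21, 8/21)
3. E is the centroid of triangle PFD ⇒ E = (13/63, 29/63)
through D parallel to EY: direction (8/63, 13/63); meets BF at Z = (8/21, 13/21)
Z = B + t·(F−B) with t = 13/8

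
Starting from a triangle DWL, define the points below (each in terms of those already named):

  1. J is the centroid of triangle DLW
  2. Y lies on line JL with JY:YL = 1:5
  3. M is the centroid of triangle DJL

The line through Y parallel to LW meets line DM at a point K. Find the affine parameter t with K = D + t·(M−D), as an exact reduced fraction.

Set D = (0, 0), W = (1, 0), L = (0, 1); any affine frame gives the same invariant.
1. J is the centroid of triangle DLW ⇒ J = (1/3, 1/3)
2. Y lies on line JL with JY:YL = 1:5 ⇒ Y = (5/18, 4/9)
3. M is the centroid of triangle DJL ⇒ M = (1/9, 4/9)
through Y parallel to LW: direction (1, -1); meets DM at K = (13/90, 26/45)
K = D + t·(M−D) with t = 13/10

t = 13/10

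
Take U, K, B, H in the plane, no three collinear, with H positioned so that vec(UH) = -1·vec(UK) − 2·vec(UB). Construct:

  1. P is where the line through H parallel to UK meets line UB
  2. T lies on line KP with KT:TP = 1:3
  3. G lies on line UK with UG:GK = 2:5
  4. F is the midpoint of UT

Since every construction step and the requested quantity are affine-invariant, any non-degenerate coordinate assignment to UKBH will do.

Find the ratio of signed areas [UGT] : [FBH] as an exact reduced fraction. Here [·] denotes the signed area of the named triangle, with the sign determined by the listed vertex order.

Assign U = (0, 0), K = (1, 0), B = (0, 1), H = (-1, -2) — the answer is frame-independent, so this choice is without loss of generality.
1. P is where the line through H parallel to UK meets line UB ⇒ P = (0, -2)
2. T lies on line KP with KT:TP = 1:3 ⇒ T = (3/4, -1/2)
3. G lies on line UK with UG:GK = 2:5 ⇒ G = (2/7, 0)
4. F is the midpoint of UT ⇒ F = (3/8, -1/4)
2·[UGT] = -1/7, 2·[FBH] = 19/8
[UGT]:[FBH] = -1/7:19/8 = -8/133

[UGT]:[FBH] = -8/133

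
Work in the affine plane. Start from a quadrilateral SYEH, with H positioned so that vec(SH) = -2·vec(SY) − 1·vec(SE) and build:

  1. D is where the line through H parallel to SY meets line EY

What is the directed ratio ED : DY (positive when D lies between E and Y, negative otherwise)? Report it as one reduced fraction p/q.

ED:DY = -2

Work in coordinates with S = (0, 0), Y = (1, 0), E = (0, 1), H = (-2, -1).
1. D is where the line through H parallel to SY meets line EY ⇒ D = (2, -1)
D = E + t·(Y−E) with t = 2, so ED:DY = t:(1−t) = 2:-1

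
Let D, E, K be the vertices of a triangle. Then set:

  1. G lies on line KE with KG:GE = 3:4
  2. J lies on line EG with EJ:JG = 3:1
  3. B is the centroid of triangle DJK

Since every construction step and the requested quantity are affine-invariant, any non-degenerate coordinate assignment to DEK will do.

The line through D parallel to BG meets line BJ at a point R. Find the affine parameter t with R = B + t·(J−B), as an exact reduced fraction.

Choose coordinates D = (0, 0), E = (1, 0), K = (0, 1).
1. G lies on line KE with KG:GE = 3:4 ⇒ G = (3/7, 4/7)
2. J lies on line EG with EJ:JG = 3:1 ⇒ J = (4/7, 3/7)
3. B is the centroid of triangle DJK ⇒ B = (4/21, 10/21)
through D parallel to BG: direction (5/21, 2/21); meets BJ at R = (20/21, 8/21)
R = B + t·(J−B) with t = 2

t = 2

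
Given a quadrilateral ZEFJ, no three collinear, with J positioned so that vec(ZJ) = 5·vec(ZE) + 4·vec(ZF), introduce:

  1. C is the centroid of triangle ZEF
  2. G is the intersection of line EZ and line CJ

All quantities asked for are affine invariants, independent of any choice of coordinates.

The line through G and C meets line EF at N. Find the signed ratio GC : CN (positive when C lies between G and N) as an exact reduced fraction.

Choose coordinates Z = (0, 0), E = (1, 0), F = (0, 1), J = (5, 4).
1. C is the centroid of triangle ZEF ⇒ C = (1/3, 1/3)
2. G is the intersection of line EZ and line CJ ⇒ G = (-1/11, 0)
line GC meets EF at N = (13/25, 12/25)
C = G + t·(N−G) with t = 25/36, so GC:CN = 25/36:11/36

GC:CN = 25/11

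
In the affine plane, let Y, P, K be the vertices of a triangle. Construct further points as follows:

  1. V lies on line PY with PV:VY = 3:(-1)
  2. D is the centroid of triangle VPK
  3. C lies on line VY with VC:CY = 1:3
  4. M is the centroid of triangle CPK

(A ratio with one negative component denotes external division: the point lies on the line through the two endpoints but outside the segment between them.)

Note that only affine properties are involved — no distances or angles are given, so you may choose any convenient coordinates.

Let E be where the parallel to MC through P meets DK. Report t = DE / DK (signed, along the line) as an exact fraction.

t = -17/16

Work in coordinates with Y = (0, 0), P = (1, 0), K = (0, 1).
1. V lies on line PY with PV:VY = 3:(-1) ⇒ V = (-1/2, 0)
2. D is the centroid of triangle VPK ⇒ D = (1/6, 1/3)
3. C lies on line VY with VC:CY = 1:3 ⇒ C = (-3/8, 0)
4. M is the centroid of triangle CPK ⇒ M = (5/24, 1/3)
through P parallel to MC: direction (-7/12, -1/3); meets DK at E = (11/32, -3/8)
E = D + t·(K−D) with t = -17/16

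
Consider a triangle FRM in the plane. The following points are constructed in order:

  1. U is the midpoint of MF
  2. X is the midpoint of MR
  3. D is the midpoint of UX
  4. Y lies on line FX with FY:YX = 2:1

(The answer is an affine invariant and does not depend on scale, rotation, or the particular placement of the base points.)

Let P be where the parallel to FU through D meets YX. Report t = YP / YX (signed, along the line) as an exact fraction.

t = -1/2

Work in coordinates with F = (0, 0), R = (1, 0), M = (0, 1).
1. U is the midpoint of MF ⇒ U = (0, 1/2)
2. X is the midpoint of MR ⇒ X = (1/2, 1/2)
3. D is the midpoint of UX ⇒ D = (1/4, 1/2)
4. Y lies on line FX with FY:YX = 2:1 ⇒ Y = (1/3, 1/3)
through D parallel to FU: direction (0, 1/2); meets YX at P = (1/4, 1/4)
P = Y + t·(X−Y) with t = -1/2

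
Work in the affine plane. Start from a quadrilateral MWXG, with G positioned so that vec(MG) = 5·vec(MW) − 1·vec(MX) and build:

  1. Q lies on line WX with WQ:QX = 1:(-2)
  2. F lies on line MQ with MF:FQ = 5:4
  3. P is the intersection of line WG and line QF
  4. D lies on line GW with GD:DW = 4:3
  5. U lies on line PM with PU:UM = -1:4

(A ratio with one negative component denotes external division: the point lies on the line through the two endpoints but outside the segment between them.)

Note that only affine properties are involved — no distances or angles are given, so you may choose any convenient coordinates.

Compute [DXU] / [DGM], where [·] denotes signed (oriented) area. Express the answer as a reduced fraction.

Assign M = (0, 0), W = (1, 0), X = (0, 1), G = (5, -1) — the answer is frame-independent, so this choice is without loss of generality.
1. Q lies on line WX with WQ:QX = 1:(-2) ⇒ Q = (2, -1)
2. F lies on line MQ with MF:FQ = 5:4 ⇒ F = (10/9, -5/9)
3. P is the intersection of line WG and line QF ⇒ P = (-1, 1/2)
4. D lies on line GW with GD:DW = 4:3 ⇒ D = (19/7, -3/7)
5. U lies on line PM with PU:UM = -1:4 ⇒ U = (-4/3, 2/3)
2·[DXU] = 59/21, 2·[DGM] = -4/7
[DXU]:[DGM] = 59/21:-4/7 = -59/12

[DXU]:[DGM] = -59/12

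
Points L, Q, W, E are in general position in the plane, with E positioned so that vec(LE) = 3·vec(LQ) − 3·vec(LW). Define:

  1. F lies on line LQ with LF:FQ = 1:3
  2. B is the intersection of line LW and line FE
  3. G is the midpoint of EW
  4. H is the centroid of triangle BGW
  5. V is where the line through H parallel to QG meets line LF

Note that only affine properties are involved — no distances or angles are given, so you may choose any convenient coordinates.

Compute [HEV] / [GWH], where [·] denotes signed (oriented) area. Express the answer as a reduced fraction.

Set L = (0, 0), Q = (1, 0), W = (0, 1), E = (3, -3); any affine frame gives the same invariant.
1. F lies on line LQ with LF:FQ = 1:3 ⇒ F = (1/4, 0)
2. B is the intersection of line LW and line FE ⇒ B = (0, 3/11)
3. G is the midpoint of EW ⇒ G = (3/2, -1)
4. H is the centroid of triangle BGW ⇒ H = (1/2, 1/11)
5. V is where the line through H parallel to QG meets line LF ⇒ V = (6/11, 0)
2·[HEV] = -21/242, 2·[GWH] = 4/11
[HEV]:[GWH] = -21/242:4/11 = -21/88

[HEV]:[GWH] = -21/88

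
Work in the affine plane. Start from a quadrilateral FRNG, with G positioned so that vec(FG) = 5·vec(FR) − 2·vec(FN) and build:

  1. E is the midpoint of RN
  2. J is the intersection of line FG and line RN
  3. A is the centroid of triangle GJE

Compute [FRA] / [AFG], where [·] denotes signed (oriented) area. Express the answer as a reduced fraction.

Choose coordinates F = (0, 0), R = (1, 0), N = (0, 1), G = (5, -2).
1. E is the midpoint of RN ⇒ E = (1/2, 1/2)
2. J is the intersection of line FG and line RN ⇒ J = (5/3, -2/3)
3. A is the centroid of triangle GJE ⇒ A = (43/18, -13/18)
2·[FRA] = -13/18, 2·[AFG] = 7/6
[FRA]:[AFG] = -13/18:7/6 = -13/21

[FRA]:[AFG] = -13/21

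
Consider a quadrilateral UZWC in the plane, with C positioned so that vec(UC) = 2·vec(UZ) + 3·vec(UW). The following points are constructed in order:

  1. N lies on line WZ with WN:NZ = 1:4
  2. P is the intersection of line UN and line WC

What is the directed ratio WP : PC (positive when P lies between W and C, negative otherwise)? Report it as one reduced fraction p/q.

Work in coordinates with U = (0, 0), Z = (1, 0), W = (0, 1), C = (2, 3).
1. N lies on line WZ with WN:NZ = 1:4 ⇒ N = (1/5, 4/5)
2. P is the intersection of line UN and line WC ⇒ P = (1/3, 4/3)
P = W + t·(C−W) with t = 1/6, so WP:PC = t:(1−t) = 1/6:5/6

WP:PC = 1/5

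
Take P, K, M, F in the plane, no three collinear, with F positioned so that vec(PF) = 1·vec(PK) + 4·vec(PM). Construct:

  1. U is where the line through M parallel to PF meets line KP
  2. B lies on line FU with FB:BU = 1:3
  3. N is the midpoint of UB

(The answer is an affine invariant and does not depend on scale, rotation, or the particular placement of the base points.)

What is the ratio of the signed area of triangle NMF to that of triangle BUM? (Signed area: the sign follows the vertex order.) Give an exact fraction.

Work in coordinates with P = (0, 0), K = (1, 0), M = (0, 1), F = (1, 4).
1. U is where the line through M parallel to PF meets line KP ⇒ U = (-1/4, 0)
2. B lies on line FU with FB:BU = 1:3 ⇒ B = (11/16, 3)
3. N is the midpoint of UB ⇒ N = (7/32, 3/2)
2·[NMF] = -5/32, 2·[BUM] = -3/16
[NMF]:[BUM] = -5/32:-3/16 = 5/6

[NMF]:[BUM] = 5/6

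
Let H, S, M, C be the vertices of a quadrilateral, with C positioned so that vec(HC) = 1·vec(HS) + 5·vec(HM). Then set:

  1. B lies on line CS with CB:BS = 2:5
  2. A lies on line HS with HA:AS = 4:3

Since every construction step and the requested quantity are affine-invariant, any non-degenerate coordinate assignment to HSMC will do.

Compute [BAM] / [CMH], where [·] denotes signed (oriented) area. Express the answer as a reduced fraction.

[BAM]:[CMH] = -121/49

Set H = (0, 0), S = (1, 0), M = (0, 1), C = (1, 5); any affine frame gives the same invariant.
1. B lies on line CS with CB:BS = 2:5 ⇒ B = (1, 25/7)
2. A lies on line HS with HA:AS = 4:3 ⇒ A = (4/7, 0)
2·[BAM] = -121/49, 2·[CMH] = 1
[BAM]:[CMH] = -121/49:1 = -121/49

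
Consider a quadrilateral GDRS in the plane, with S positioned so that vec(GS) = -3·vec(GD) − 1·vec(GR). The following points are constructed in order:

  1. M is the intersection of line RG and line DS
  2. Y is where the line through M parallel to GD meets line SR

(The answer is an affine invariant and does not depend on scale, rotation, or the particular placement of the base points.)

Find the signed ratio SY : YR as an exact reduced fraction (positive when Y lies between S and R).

Assign G = (0, 0), D = (1, 0), R = (0, 1), S = (-3, -1) — the answer is frame-independent, so this choice is without loss of generality.
1. M is the intersection of line RG and line DS ⇒ M = (0, -1/4)
2. Y is where the line through M parallel to GD meets line SR ⇒ Y = (-15/8, -1/4)
Y = S + t·(R−S) with t = 3/8, so SY:YR = t:(1−t) = 3/8:5/8

SY:YR = 3/5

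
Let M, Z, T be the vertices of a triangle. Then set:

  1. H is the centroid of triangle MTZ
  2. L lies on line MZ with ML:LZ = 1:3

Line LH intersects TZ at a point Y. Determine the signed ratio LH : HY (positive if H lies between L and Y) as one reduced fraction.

LH:HY = 5/4

Set M = (0, 0), Z = (1, 0), T = (0, 1); any affine frame gives the same invariant.
1. H is the centroid of triangle MTZ ⇒ H = (1/3, 1/3)
2. L lies on line MZ with ML:LZ = 1:3 ⇒ L = (1/4, 0)
line LH meets TZ at Y = (2/5, 3/5)
H = L + t·(Y−L) with t = 5/9, so LH:HY = 5/9:4/9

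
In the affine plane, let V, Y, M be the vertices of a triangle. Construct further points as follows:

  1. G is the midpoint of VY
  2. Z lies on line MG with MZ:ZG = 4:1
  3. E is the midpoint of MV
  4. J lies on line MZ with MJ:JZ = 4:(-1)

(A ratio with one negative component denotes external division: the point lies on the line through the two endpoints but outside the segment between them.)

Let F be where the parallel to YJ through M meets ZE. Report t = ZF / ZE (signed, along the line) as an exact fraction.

t = 12/5

Choose coordinates V = (0, 0), Y = (1, 0), M = (0, 1).
1. G is the midpoint of VY ⇒ G = (1/2, 0)
2. Z lies on line MG with MZ:ZG = 4:1 ⇒ Z = (2/5, 1/5)
3. E is the midpoint of MV ⇒ E = (0, 1/2)
4. J lies on line MZ with MJ:JZ = 4:(-1) ⇒ J = (8/15, -1/15)
through M parallel to YJ: direction (-7/15, -1/15); meets ZE at F = (-14/25, 23/25)
F = Z + t·(E−Z) with t = 12/5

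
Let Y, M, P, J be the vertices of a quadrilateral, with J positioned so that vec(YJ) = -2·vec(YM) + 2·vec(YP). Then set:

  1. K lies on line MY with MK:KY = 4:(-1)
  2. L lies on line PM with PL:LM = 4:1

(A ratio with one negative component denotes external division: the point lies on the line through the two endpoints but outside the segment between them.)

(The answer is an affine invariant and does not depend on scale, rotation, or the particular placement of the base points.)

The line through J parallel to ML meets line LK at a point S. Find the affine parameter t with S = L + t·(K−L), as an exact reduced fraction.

t = 3/4

Choose coordinates Y = (0, 0), M = (1, 0), P = (0, 1), J = (-2, 2).
1. K lies on line MY with MK:KY = 4:(-1) ⇒ K = (-1/3, 0)
2. L lies on line PM with PL:LM = 4:1 ⇒ L = (4/5, 1/5)
through J parallel to ML: direction (-1/5, 1/5); meets LK at S = (-1/20, 1/20)
S = L + t·(K−L) with t = 3/4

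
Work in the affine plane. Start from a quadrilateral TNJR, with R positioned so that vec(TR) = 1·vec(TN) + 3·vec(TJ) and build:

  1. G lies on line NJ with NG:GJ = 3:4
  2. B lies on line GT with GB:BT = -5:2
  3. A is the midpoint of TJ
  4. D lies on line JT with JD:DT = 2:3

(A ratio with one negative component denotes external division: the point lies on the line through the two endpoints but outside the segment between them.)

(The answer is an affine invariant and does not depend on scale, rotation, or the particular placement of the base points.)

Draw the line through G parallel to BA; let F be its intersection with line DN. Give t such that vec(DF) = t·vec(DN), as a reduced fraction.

Set T = (0, 0), N = (1, 0), J = (0, 1), R = (1, 3); any affine frame gives the same invariant.
1. G lies on line NJ with NG:GJ = 3:4 ⇒ G = (4/7, 3/7)
2. B lies on line GT with GB:BT = -5:2 ⇒ B = (-8/21, -2/7)
3. A is the midpoint of TJ ⇒ A = (0, 1/2)
4. D lies on line JT with JD:DT = 2:3 ⇒ D = (0, 3/5)
through G parallel to BA: direction (8/21, 11/14); meets DN at F = (36/71, 21/71)
F = D + t·(N−D) with t = 36/71

t = 36/71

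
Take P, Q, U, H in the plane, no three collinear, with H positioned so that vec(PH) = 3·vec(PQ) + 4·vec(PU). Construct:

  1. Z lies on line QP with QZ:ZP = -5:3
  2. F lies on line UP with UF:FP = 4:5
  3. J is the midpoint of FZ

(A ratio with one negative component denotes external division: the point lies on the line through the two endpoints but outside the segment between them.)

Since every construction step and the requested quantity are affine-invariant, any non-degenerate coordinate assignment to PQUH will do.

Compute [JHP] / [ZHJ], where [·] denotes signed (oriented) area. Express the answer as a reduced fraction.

[JHP]:[ZHJ] = 46/21

Work in coordinates with P = (0, 0), Q = (1, 0), U = (0, 1), H = (3, 4).
1. Z lies on line QP with QZ:ZP = -5:3 ⇒ Z = (-3/2, 0)
2. F lies on line UP with UF:FP = 4:5 ⇒ F = (0, 5/9)
3. J is the midpoint of FZ ⇒ J = (-3/4, 5/18)
2·[JHP] = -23/6, 2·[ZHJ] = -7/4
[JHP]:[ZHJ] = -23/6:-7/4 = 46/21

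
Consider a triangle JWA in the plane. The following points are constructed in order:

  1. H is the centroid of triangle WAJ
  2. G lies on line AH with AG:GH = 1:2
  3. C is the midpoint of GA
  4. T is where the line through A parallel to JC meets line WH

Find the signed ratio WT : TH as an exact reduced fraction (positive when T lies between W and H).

Assign J = (0, 0), W = (1, 0), A = (0, 1) — the answer is frame-independent, so this choice is without loss of generality.
1. H is the centroid of triangle WAJ ⇒ H = (1/3, 1/3)
2. G lies on line AH with AG:GH = 1:2 ⇒ G = (1/9, 7/9)
3. C is the midpoint of GA ⇒ C = (1/18, 8/9)
4. T is where the line through A parallel to JC meets line WH ⇒ T = (-1/33, 17/33)
T = W + t·(H−W) with t = 17/11, so WT:TH = t:(1−t) = 17/11:-6/11

WT:TH = -17/6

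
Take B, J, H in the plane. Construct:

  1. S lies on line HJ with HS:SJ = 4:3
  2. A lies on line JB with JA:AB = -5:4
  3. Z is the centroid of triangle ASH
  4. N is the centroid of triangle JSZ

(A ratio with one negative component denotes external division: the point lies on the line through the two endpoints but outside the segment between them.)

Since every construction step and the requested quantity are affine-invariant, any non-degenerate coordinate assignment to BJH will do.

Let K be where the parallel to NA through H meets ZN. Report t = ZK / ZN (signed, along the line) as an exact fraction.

t = -23/14

Set B = (0, 0), J = (1, 0), H = (0, 1); any affine frame gives the same invariant.
1. S lies on line HJ with HS:SJ = 4:3 ⇒ S = (4/7, 3/7)
2. A lies on line JB with JA:AB = -5:4 ⇒ A = (-4, 0)
3. Z is the centroid of triangle ASH ⇒ Z = (-8/7, 10/21)
4. N is the centroid of triangle JSZ ⇒ N = (1/7, 19/63)
through H parallel to NA: direction (-29/7, -19/63); meets ZN at K = (-319/98, 673/882)
K = Z + t·(N−Z) with t = -23/14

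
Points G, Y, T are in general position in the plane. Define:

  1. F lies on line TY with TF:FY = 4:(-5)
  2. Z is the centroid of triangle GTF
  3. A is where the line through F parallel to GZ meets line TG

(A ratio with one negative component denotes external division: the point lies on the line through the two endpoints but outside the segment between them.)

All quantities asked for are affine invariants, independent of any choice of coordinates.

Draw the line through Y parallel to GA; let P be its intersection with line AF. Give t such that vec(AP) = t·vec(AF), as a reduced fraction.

t = -1/4

Work in coordinates with G = (0, 0), Y = (1, 0), T = (0, 1).
1. F lies on line TY with TF:FY = 4:(-5) ⇒ F = (-4, 5)
2. Z is the centroid of triangle GTF ⇒ Z = (-4/3, 2)
3. A is where the line through F parallel to GZ meets line TG ⇒ A = (0, -1)
through Y parallel to GA: direction (0, -1); meets AF at P = (1, -5/2)
P = A + t·(F−A) with t = -1/4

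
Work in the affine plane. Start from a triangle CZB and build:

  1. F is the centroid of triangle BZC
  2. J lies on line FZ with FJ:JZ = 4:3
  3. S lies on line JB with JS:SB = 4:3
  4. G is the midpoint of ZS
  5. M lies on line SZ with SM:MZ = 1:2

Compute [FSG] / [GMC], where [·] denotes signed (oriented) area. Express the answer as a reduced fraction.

[FSG]:[GMC] = -28/31

Work in coordinates with C = (0, 0), Z = (1, 0), B = (0, 1).
1. F is the centroid of triangle BZC ⇒ F = (1/3, 1/3)
2. J lies on line FZ with FJ:JZ = 4:3 ⇒ J = (5/7, 1/7)
3. S lies on line JB with JS:SB = 4:3 ⇒ S = (15/49, 31/49)
4. G is the midpoint of ZS ⇒ G = (32/49, 31/98)
5. M lies on line SZ with SM:MZ = 1:2 ⇒ M = (79/147, 62/147)
2·[FSG] = -2/21, 2·[GMC] = 31/294
[FSG]:[GMC] = -2/21:31/294 = -28/31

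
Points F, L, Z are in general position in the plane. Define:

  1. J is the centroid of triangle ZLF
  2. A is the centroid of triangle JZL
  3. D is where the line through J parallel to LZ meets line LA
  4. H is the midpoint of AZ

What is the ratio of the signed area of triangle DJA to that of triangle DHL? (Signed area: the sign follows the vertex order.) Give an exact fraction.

Assign F = (0, 0), L = (1, 0), Z = (0, 1) — the answer is frame-independent, so this choice is without loss of generality.
1. J is the centroid of triangle ZLF ⇒ J = (1/3, 1/3)
2. A is the centroid of triangle JZL ⇒ A = (4/9, 4/9)
3. D is where the line through J parallel to LZ meets line LA ⇒ D = (-2/3, 4/3)
4. H is the midpoint of AZ ⇒ H = (2/9, 13/18)
2·[DJA] = 2/9, 2·[DHL] = -1/6
[DJA]:[DHL] = 2/9:-1/6 = -4/3

[DJA]:[DHL] = -4/3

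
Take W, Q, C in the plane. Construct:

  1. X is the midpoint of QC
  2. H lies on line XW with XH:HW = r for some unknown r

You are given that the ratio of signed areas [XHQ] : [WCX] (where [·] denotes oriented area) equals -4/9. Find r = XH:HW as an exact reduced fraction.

r = 4/5

Set W = (0, 0), Q = (1, 0), C = (0, 1); any affine frame gives the same invariant.
1. X is the midpoint of QC ⇒ X = (1/2, 1/2)
2. With XH:HW = r, write λ = r/(r+1) so H = X + λ·(W−X); H is affine-linear in λ
Every point depending on H is an affine combination of H and λ-independent points, so each such coordinate is linear in λ; the λ² term in each signed area is a multiple of (W−X)×(W−X) = 0, so 2·[XHQ] and 2·[WCX] are each linear in λ. Evaluating at λ=0 and λ=1:
  2·[XHQ] = 1/2·λ,   2·[WCX] = -1/2
So [XHQ]:[WCX] = (1/2·λ) / (-1/2). Setting this equal to -4/9:
  1/2·λ = -4/9·(-1/2)  ⇒  λ = 4/9
Then r = λ/(1−λ) = (4/9)/(5/9) = 4/5. Check: with r = 4/5, H = (5/18, 5/18) and [XHQ]:[WCX] = -4/9 as required.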